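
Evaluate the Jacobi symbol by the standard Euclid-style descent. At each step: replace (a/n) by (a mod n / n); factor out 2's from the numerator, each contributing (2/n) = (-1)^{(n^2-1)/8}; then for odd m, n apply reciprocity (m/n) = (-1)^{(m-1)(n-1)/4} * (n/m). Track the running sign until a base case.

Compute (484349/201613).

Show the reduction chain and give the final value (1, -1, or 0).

-1

(484349/201613): 484349 mod 201613 = 81123, so (484349/201613) = (81123/201613)
flip (81123/201613) -> (201613/81123): both odd, 81123 mod 4 = 3, 201613 mod 4 = 1, so the flip contributes +1; sign now +1
(201613/81123): 201613 mod 81123 = 39367, so (201613/81123) = (39367/81123)
flip (39367/81123) -> (81123/39367): both odd, 39367 mod 4 = 3, 81123 mod 4 = 3, so the flip contributes -1; sign now -1
(81123/39367): 81123 mod 39367 = 2389, so (81123/39367) = (2389/39367)
flip (2389/39367) -> (39367/2389): both odd, 2389 mod 4 = 1, 39367 mod 4 = 3, so the flip contributes +1; sign now -1
(39367/2389): 39367 mod 2389 = 1143, so (39367/2389) = (1143/2389)
flip (1143/2389) -> (2389/1143): both odd, 1143 mod 4 = 3, 2389 mod 4 = 1, so the flip contributes +1; sign now -1
(2389/1143): 2389 mod 1143 = 103, so (2389/1143) = (103/1143)
flip (103/1143) -> (1143/103): both odd, 103 mod 4 = 3, 1143 mod 4 = 3, so the flip contributes -1; sign now +1
(1143/103): 1143 mod 103 = 10, so (1143/103) = (10/103)
factor out 2^1: 10 = 2^1·5; with 103 mod 8 = 7, (2/103) = +1; sign now +1; continue with (5/103)
flip (5/103) -> (103/5): both odd, 5 mod 4 = 1, 103 mod 4 = 3, so the flip contributes +1; sign now +1
(103/5): 103 mod 5 = 3, so (103/5) = (3/5)
flip (3/5) -> (5/3): both odd, 3 mod 4 = 3, 5 mod 4 = 1, so the flip contributes +1; sign now +1
(5/3): 5 mod 3 = 2, so (5/3) = (2/3)
factor out 2^1: 2 = 2^1·1; with 3 mod 8 = 3, (2/3) = -1; sign now -1; continue with (1/3)
reached (1/3) = 1, so the symbol is -1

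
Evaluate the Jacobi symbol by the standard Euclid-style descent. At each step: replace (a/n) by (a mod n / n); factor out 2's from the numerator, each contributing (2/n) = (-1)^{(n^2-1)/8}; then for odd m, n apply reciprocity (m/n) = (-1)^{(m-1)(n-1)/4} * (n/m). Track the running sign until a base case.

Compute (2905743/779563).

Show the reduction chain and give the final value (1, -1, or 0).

-1

(2905743/779563) = (567054/779563)   [reduce mod 779563]
567054 = 2^1·283527; (2/779563) = -1 since 779563 mod 8 = 3, so (567054/779563) = (-1)^1·(283527/779563); sign now -1
reciprocity: (283527/779563) = -1·(779563/283527) since 283527 mod 4 = 3, 779563 mod 4 = 3; sign now +1
(779563/283527) = (212509/283527)   [reduce mod 283527]
reciprocity: (212509/283527) = +1·(283527/212509) since 212509 mod 4 = 1, 283527 mod 4 = 3; sign now +1
(283527/212509) = (71018/212509)   [reduce mod 212509]
71018 = 2^1·35509; (2/212509) = -1 since 212509 mod 8 = 5, so (71018/212509) = (-1)^1·(35509/212509); sign now -1
reciprocity: (35509/212509) = +1·(212509/35509) since 35509 mod 4 = 1, 212509 mod 4 = 1; sign now -1
(212509/35509) = (34964/35509)   [reduce mod 35509]
34964 = 2^2·8741; (2/35509) = -1 since 35509 mod 8 = 5, so (34964/35509) = (-1)^2·(8741/35509); sign now -1
reciprocity: (8741/35509) = +1·(35509/8741) since 8741 mod 4 = 1, 35509 mod 4 = 1; sign now -1
(35509/8741) = (545/8741)   [reduce mod 8741]
reciprocity: (545/8741) = +1·(8741/545) since 545 mod 4 = 1, 8741 mod 4 = 1; sign now -1
(8741/545) = (21/545)   [reduce mod 545]
reciprocity: (21/545) = +1·(545/21) since 21 mod 4 = 1, 545 mod 4 = 1; sign now -1
(545/21) = (20/21)   [reduce mod 21]
20 = 2^2·5; (2/21) = -1 since 21 mod 8 = 5, so (20/21) = (-1)^2·(5/21); sign now -1
reciprocity: (5/21) = +1·(21/5) since 5 mod 4 = 1, 21 mod 4 = 1; sign now -1
(21/5) = (1/5)   [reduce mod 5]
(1/5) = 1; final value = sign = -1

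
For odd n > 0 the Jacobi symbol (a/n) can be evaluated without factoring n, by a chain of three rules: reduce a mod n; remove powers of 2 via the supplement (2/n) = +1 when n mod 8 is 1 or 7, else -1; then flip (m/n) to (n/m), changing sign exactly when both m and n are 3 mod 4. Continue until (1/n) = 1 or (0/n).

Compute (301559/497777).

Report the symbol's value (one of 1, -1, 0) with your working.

reciprocity: (301559/497777) = +1·(497777/301559) since 301559 mod 4 = 3, 497777 mod 4 = 1; sign now +1
(497777/301559) = (196218/301559)   [reduce mod 301559]
196218 = 2^1·98109; (2/301559) = +1 since 301559 mod 8 = 7, so (196218/301559) = (+1)^1·(98109/301559); sign now +1
reciprocity: (98109/301559) = +1·(301559/98109) since 98109 mod 4 = 1, 301559 mod 4 = 3; sign now +1
(301559/98109) = (7232/98109)   [reduce mod 98109]
7232 = 2^6·113; (2/98109) = -1 since 98109 mod 8 = 5, so (7232/98109) = (-1)^6·(113/98109); sign now +1
reciprocity: (113/98109) = +1·(98109/113) since 113 mod 4 = 1, 98109 mod 4 = 1; sign now +1
(98109/113) = (25/113)   [reduce mod 113]
reciprocity: (25/113) = +1·(113/25) since 25 mod 4 = 1, 113 mod 4 = 1; sign now +1
(113/25) = (13/25)   [reduce mod 25]
reciprocity: (13/25) = +1·(25/13) since 13 mod 4 = 1, 25 mod 4 = 1; sign now +1
(25/13) = (12/13)   [reduce mod 13]
12 = 2^2·3; (2/13) = -1 since 13 mod 8 = 5, so (12/13) = (-1)^2·(3/13); sign now +1
reciprocity: (3/13) = +1·(13/3) since 3 mod 4 = 3, 13 mod 4 = 1; sign now +1
(13/3) = (1/3)   [reduce mod 3]
(1/3) = 1; final value = sign = +1

1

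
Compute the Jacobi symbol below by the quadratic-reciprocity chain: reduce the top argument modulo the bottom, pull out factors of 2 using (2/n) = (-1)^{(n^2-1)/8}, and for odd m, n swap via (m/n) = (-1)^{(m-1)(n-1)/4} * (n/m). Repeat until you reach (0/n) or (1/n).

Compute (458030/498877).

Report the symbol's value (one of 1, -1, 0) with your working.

-1

factor out 2^1: 458030 = 2^1·229015; with 498877 mod 8 = 5, (2/498877) = -1; sign now -1; continue with (229015/498877)
flip (229015/498877) -> (498877/229015): both odd, 229015 mod 4 = 3, 498877 mod 4 = 1, so the flip contributes +1; sign now -1
(498877/229015): 498877 mod 229015 = 40847, so (498877/229015) = (40847/229015)
flip (40847/229015) -> (229015/40847): both odd, 40847 mod 4 = 3, 229015 mod 4 = 3, so the flip contributes -1; sign now +1
(229015/40847): 229015 mod 40847 = 24780, so (229015/40847) = (24780/40847)
factor out 2^2: 24780 = 2^2·6195; with 40847 mod 8 = 7, (2/40847) = +1; sign now +1; continue with (6195/40847)
flip (6195/40847) -> (40847/6195): both odd, 6195 mod 4 = 3, 40847 mod 4 = 3, so the flip contributes -1; sign now -1
(40847/6195): 40847 mod 6195 = 3677, so (40847/6195) = (3677/6195)
flip (3677/6195) -> (6195/3677): both odd, 3677 mod 4 = 1, 6195 mod 4 = 3, so the flip contributes +1; sign now -1
(6195/3677): 6195 mod 3677 = 2518, so (6195/3677) = (2518/3677)
factor out 2^1: 2518 = 2^1·1259; with 3677 mod 8 = 5, (2/3677) = -1; sign now +1; continue with (1259/3677)
flip (1259/3677) -> (3677/1259): both odd, 1259 mod 4 = 3, 3677 mod 4 = 1, so the flip contributes +1; sign now +1
(3677/1259): 3677 mod 1259 = 1159, so (3677/1259) = (1159/1259)
flip (1159/1259) -> (1259/1159): both odd, 1159 mod 4 = 3, 1259 mod 4 = 3, so the flip contributes -1; sign now -1
(1259/1159): 1259 mod 1159 = 100, so (1259/1159) = (100/1159)
factor out 2^2: 100 = 2^2·25; with 1159 mod 8 = 7, (2/1159) = +1; sign now -1; continue with (25/1159)
flip (25/1159) -> (1159/25): both odd, 25 mod 4 = 1, 1159 mod 4 = 3, so the flip contributes +1; sign now -1
(1159/25): 1159 mod 25 = 9, so (1159/25) = (9/25)
flip (9/25) -> (25/9): both odd, 9 mod 4 = 1, 25 mod 4 = 1, so the flip contributes +1; sign now -1
(25/9): 25 mod 9 = 7, so (25/9) = (7/9)
flip (7/9) -> (9/7): both odd, 7 mod 4 = 3, 9 mod 4 = 1, so the flip contributes +1; sign now -1
(9/7): 9 mod 7 = 2, so (9/7) = (2/7)
factor out 2^1: 2 = 2^1·1; with 7 mod 8 = 7, (2/7) = +1; sign now -1; continue with (1/7)
reached (1/7) = 1, so the symbol is -1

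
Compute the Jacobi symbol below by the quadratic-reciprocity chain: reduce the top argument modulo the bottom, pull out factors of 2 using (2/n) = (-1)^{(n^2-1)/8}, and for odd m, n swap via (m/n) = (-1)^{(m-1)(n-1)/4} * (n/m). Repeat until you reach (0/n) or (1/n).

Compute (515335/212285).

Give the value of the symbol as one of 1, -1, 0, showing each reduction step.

0

(515335/212285) = (90765/212285)   [reduce mod 212285]
reciprocity: (90765/212285) = +1·(212285/90765) since 90765 mod 4 = 1, 212285 mod 4 = 1; sign now +1
(212285/90765) = (30755/90765)   [reduce mod 90765]
reciprocity: (30755/90765) = +1·(90765/30755) since 30755 mod 4 = 3, 90765 mod 4 = 1; sign now +1
(90765/30755) = (29255/30755)   [reduce mod 30755]
reciprocity: (29255/30755) = -1·(30755/29255) since 29255 mod 4 = 3, 30755 mod 4 = 3; sign now -1
(30755/29255) = (1500/29255)   [reduce mod 29255]
1500 = 2^2·375; (2/29255) = +1 since 29255 mod 8 = 7, so (1500/29255) = (+1)^2·(375/29255); sign now -1
reciprocity: (375/29255) = -1·(29255/375) since 375 mod 4 = 3, 29255 mod 4 = 3; sign now +1
(29255/375) = (5/375)   [reduce mod 375]
reciprocity: (5/375) = +1·(375/5) since 5 mod 4 = 1, 375 mod 4 = 3; sign now +1
(375/5) = (0/5)   [reduce mod 5]
(0/5) = 0   [gcd(a, n) > 1]; final value = 0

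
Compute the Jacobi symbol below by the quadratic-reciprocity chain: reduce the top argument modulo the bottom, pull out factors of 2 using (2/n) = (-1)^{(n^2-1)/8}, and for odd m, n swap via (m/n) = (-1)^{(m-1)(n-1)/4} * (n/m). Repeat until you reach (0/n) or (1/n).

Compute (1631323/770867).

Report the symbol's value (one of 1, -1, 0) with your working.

(1631323/770867): 1631323 mod 770867 = 89589, so (1631323/770867) = (89589/770867)
flip (89589/770867) -> (770867/89589): both odd, 89589 mod 4 = 1, 770867 mod 4 = 3, so the flip contributes +1; sign now +1
(770867/89589): 770867 mod 89589 = 54155, so (770867/89589) = (54155/89589)
flip (54155/89589) -> (89589/54155): both odd, 54155 mod 4 = 3, 89589 mod 4 = 1, so the flip contributes +1; sign now +1
(89589/54155): 89589 mod 54155 = 35434, so (89589/54155) = (35434/54155)
factor out 2^1: 35434 = 2^1·17717; with 54155 mod 8 = 3, (2/54155) = -1; sign now -1; continue with (17717/54155)
flip (17717/54155) -> (54155/17717): both odd, 17717 mod 4 = 1, 54155 mod 4 = 3, so the flip contributes +1; sign now -1
(54155/17717): 54155 mod 17717 = 1004, so (54155/17717) = (1004/17717)
factor out 2^2: 1004 = 2^2·251; with 17717 mod 8 = 5, (2/17717) = -1; sign now -1; continue with (251/17717)
flip (251/17717) -> (17717/251): both odd, 251 mod 4 = 3, 17717 mod 4 = 1, so the flip contributes +1; sign now -1
(17717/251): 17717 mod 251 = 147, so (17717/251) = (147/251)
flip (147/251) -> (251/147): both odd, 147 mod 4 = 3, 251 mod 4 = 3, so the flip contributes -1; sign now +1
(251/147): 251 mod 147 = 104, so (251/147) = (104/147)
factor out 2^3: 104 = 2^3·13; with 147 mod 8 = 3, (2/147) = -1; sign now -1; continue with (13/147)
flip (13/147) -> (147/13): both odd, 13 mod 4 = 1, 147 mod 4 = 3, so the flip contributes +1; sign now -1
(147/13): 147 mod 13 = 4, so (147/13) = (4/13)
factor out 2^2: 4 = 2^2·1; with 13 mod 8 = 5, (2/13) = -1; sign now -1; continue with (1/13)
reached (1/13) = 1, so the symbol is -1

-1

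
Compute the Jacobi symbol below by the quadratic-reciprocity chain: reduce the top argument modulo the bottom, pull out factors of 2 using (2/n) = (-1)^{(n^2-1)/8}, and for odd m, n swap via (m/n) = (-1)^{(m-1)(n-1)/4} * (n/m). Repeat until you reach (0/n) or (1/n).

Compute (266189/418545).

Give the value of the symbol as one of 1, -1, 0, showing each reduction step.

reciprocity: (266189/418545) = +1·(418545/266189) since 266189 mod 4 = 1, 418545 mod 4 = 1; sign now +1
(418545/266189) = (152356/266189)   [reduce mod 266189]
152356 = 2^2·38089; (2/266189) = -1 since 266189 mod 8 = 5, so (152356/266189) = (-1)^2·(38089/266189); sign now +1
reciprocity: (38089/266189) = +1·(266189/38089) since 38089 mod 4 = 1, 266189 mod 4 = 1; sign now +1
(266189/38089) = (37655/38089)   [reduce mod 38089]
reciprocity: (37655/38089) = +1·(38089/37655) since 37655 mod 4 = 3, 38089 mod 4 = 1; sign now +1
(38089/37655) = (434/37655)   [reduce mod 37655]
434 = 2^1·217; (2/37655) = +1 since 37655 mod 8 = 7, so (434/37655) = (+1)^1·(217/37655); sign now +1
reciprocity: (217/37655) = +1·(37655/217) since 217 mod 4 = 1, 37655 mod 4 = 3; sign now +1
(37655/217) = (114/217)   [reduce mod 217]
114 = 2^1·57; (2/217) = +1 since 217 mod 8 = 1, so (114/217) = (+1)^1·(57/217); sign now +1
reciprocity: (57/217) = +1·(217/57) since 57 mod 4 = 1, 217 mod 4 = 1; sign now +1
(217/57) = (46/57)   [reduce mod 57]
46 = 2^1·23; (2/57) = +1 since 57 mod 8 = 1, so (46/57) = (+1)^1·(23/57); sign now +1
reciprocity: (23/57) = +1·(57/23) since 23 mod 4 = 3, 57 mod 4 = 1; sign now +1
(57/23) = (11/23)   [reduce mod 23]
reciprocity: (11/23) = -1·(23/11) since 11 mod 4 = 3, 23 mod 4 = 3; sign now -1
(23/11) = (1/11)   [reduce mod 11]
(1/11) = 1; final value = sign = -1

-1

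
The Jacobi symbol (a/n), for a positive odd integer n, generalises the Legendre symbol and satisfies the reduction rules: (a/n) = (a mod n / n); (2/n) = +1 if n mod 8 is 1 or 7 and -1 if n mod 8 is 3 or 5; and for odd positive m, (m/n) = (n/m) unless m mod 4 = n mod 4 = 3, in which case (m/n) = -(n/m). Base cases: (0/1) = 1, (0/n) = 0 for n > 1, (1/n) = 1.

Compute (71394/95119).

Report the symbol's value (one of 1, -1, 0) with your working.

factor out 2^1: 71394 = 2^1·35697; with 95119 mod 8 = 7, (2/95119) = +1; sign now +1; continue with (35697/95119)
flip (35697/95119) -> (95119/35697): both odd, 35697 mod 4 = 1, 95119 mod 4 = 3, so the flip contributes +1; sign now +1
(95119/35697): 95119 mod 35697 = 23725, so (95119/35697) = (23725/35697)
flip (23725/35697) -> (35697/23725): both odd, 23725 mod 4 = 1, 35697 mod 4 = 1, so the flip contributes +1; sign now +1
(35697/23725): 35697 mod 23725 = 11972, so (35697/23725) = (11972/23725)
factor out 2^2: 11972 = 2^2·2993; with 23725 mod 8 = 5, (2/23725) = -1; sign now +1; continue with (2993/23725)
flip (2993/23725) -> (23725/2993): both odd, 2993 mod 4 = 1, 23725 mod 4 = 1, so the flip contributes +1; sign now +1
(23725/2993): 23725 mod 2993 = 2774, so (23725/2993) = (2774/2993)
factor out 2^1: 2774 = 2^1·1387; with 2993 mod 8 = 1, (2/2993) = +1; sign now +1; continue with (1387/2993)
flip (1387/2993) -> (2993/1387): both odd, 1387 mod 4 = 3, 2993 mod 4 = 1, so the flip contributes +1; sign now +1
(2993/1387): 2993 mod 1387 = 219, so (2993/1387) = (219/1387)
flip (219/1387) -> (1387/219): both odd, 219 mod 4 = 3, 1387 mod 4 = 3, so the flip contributes -1; sign now -1
(1387/219): 1387 mod 219 = 73, so (1387/219) = (73/219)
flip (73/219) -> (219/73): both odd, 73 mod 4 = 1, 219 mod 4 = 3, so the flip contributes +1; sign now -1
(219/73): 219 mod 73 = 0, so (219/73) = (0/73)
reached (0/73); gcd(a, n) > 1, so (0/73) = 0 and the symbol is 0

0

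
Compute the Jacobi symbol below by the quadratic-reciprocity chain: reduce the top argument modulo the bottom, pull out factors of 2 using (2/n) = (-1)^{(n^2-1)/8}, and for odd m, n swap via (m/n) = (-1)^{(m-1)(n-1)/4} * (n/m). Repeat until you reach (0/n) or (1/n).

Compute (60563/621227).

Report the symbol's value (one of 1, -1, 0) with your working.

reciprocity: (60563/621227) = -1·(621227/60563) since 60563 mod 4 = 3, 621227 mod 4 = 3; sign now -1
(621227/60563) = (15597/60563)   [reduce mod 60563]
reciprocity: (15597/60563) = +1·(60563/15597) since 15597 mod 4 = 1, 60563 mod 4 = 3; sign now -1
(60563/15597) = (13772/15597)   [reduce mod 15597]
13772 = 2^2·3443; (2/15597) = -1 since 15597 mod 8 = 5, so (13772/15597) = (-1)^2·(3443/15597); sign now -1
reciprocity: (3443/15597) = +1·(15597/3443) since 3443 mod 4 = 3, 15597 mod 4 = 1; sign now -1
(15597/3443) = (1825/3443)   [reduce mod 3443]
reciprocity: (1825/3443) = +1·(3443/1825) since 1825 mod 4 = 1, 3443 mod 4 = 3; sign now -1
(3443/1825) = (1618/1825)   [reduce mod 1825]
1618 = 2^1·809; (2/1825) = +1 since 1825 mod 8 = 1, so (1618/1825) = (+1)^1·(809/1825); sign now -1
reciprocity: (809/1825) = +1·(1825/809) since 809 mod 4 = 1, 1825 mod 4 = 1; sign now -1
(1825/809) = (207/809)   [reduce mod 809]
reciprocity: (207/809) = +1·(809/207) since 207 mod 4 = 3, 809 mod 4 = 1; sign now -1
(809/207) = (188/207)   [reduce mod 207]
188 = 2^2·47; (2/207) = +1 since 207 mod 8 = 7, so (188/207) = (+1)^2·(47/207); sign now -1
reciprocity: (47/207) = -1·(207/47) since 47 mod 4 = 3, 207 mod 4 = 3; sign now +1
(207/47) = (19/47)   [reduce mod 47]
reciprocity: (19/47) = -1·(47/19) since 19 mod 4 = 3, 47 mod 4 = 3; sign now -1
(47/19) = (9/19)   [reduce mod 19]
reciprocity: (9/19) = +1·(19/9) since 9 mod 4 = 1, 19 mod 4 = 3; sign now -1
(19/9) = (1/9)   [reduce mod 9]
(1/9) = 1; final value = sign = -1

-1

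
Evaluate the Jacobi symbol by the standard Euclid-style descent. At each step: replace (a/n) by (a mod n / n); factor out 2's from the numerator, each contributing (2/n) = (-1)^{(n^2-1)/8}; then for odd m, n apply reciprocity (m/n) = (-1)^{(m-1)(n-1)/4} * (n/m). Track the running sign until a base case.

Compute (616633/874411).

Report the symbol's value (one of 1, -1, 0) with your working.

reciprocity: (616633/874411) = +1·(874411/616633) since 616633 mod 4 = 1, 874411 mod 4 = 3; sign now +1
(874411/616633) = (257778/616633)   [reduce mod 616633]
257778 = 2^1·128889; (2/616633) = +1 since 616633 mod 8 = 1, so (257778/616633) = (+1)^1·(128889/616633); sign now +1
reciprocity: (128889/616633) = +1·(616633/128889) since 128889 mod 4 = 1, 616633 mod 4 = 1; sign now +1
(616633/128889) = (101077/128889)   [reduce mod 128889]
reciprocity: (101077/128889) = +1·(128889/101077) since 101077 mod 4 = 1, 128889 mod 4 = 1; sign now +1
(128889/101077) = (27812/101077)   [reduce mod 101077]
27812 = 2^2·6953; (2/101077) = -1 since 101077 mod 8 = 5, so (27812/101077) = (-1)^2·(6953/101077); sign now +1
reciprocity: (6953/101077) = +1·(101077/6953) since 6953 mod 4 = 1, 101077 mod 4 = 1; sign now +1
(101077/6953) = (3735/6953)   [reduce mod 6953]
reciprocity: (3735/6953) = +1·(6953/3735) since 3735 mod 4 = 3, 6953 mod 4 = 1; sign now +1
(6953/3735) = (3218/3735)   [reduce mod 3735]
3218 = 2^1·1609; (2/3735) = +1 since 3735 mod 8 = 7, so (3218/3735) = (+1)^1·(1609/3735); sign now +1
reciprocity: (1609/3735) = +1·(3735/1609) since 1609 mod 4 = 1, 3735 mod 4 = 3; sign now +1
(3735/1609) = (517/1609)   [reduce mod 1609]
reciprocity: (517/1609) = +1·(1609/517) since 517 mod 4 = 1, 1609 mod 4 = 1; sign now +1
(1609/517) = (58/517)   [reduce mod 517]
58 = 2^1·29; (2/517) = -1 since 517 mod 8 = 5, so (58/517) = (-1)^1·(29/517); sign now -1
reciprocity: (29/517) = +1·(517/29) since 29 mod 4 = 1, 517 mod 4 = 1; sign now -1
(517/29) = (24/29)   [reduce mod 29]
24 = 2^3·3; (2/29) = -1 since 29 mod 8 = 5, so (24/29) = (-1)^3·(3/29); sign now +1
reciprocity: (3/29) = +1·(29/3) since 3 mod 4 = 3, 29 mod 4 = 1; sign now +1
(29/3) = (2/3)   [reduce mod 3]
2 = 2^1·1; (2/3) = -1 since 3 mod 8 = 3, so (2/3) = (-1)^1·(1/3); sign now -1
(1/3) = 1; final value = sign = -1

-1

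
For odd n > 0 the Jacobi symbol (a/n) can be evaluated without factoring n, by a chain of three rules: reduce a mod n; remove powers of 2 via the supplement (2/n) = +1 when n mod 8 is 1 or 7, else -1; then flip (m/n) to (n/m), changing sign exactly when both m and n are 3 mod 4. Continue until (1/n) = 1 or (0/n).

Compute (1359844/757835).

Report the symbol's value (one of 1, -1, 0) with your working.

1

(1359844/757835) = (602009/757835)   [reduce mod 757835]
reciprocity: (602009/757835) = +1·(757835/602009) since 602009 mod 4 = 1, 757835 mod 4 = 3; sign now +1
(757835/602009) = (155826/602009)   [reduce mod 602009]
155826 = 2^1·77913; (2/602009) = +1 since 602009 mod 8 = 1, so (155826/602009) = (+1)^1·(77913/602009); sign now +1
reciprocity: (77913/602009) = +1·(602009/77913) since 77913 mod 4 = 1, 602009 mod 4 = 1; sign now +1
(602009/77913) = (56618/77913)   [reduce mod 77913]
56618 = 2^1·28309; (2/77913) = +1 since 77913 mod 8 = 1, so (56618/77913) = (+1)^1·(28309/77913); sign now +1
reciprocity: (28309/77913) = +1·(77913/28309) since 28309 mod 4 = 1, 77913 mod 4 = 1; sign now +1
(77913/28309) = (21295/28309)   [reduce mod 28309]
reciprocity: (21295/28309) = +1·(28309/21295) since 21295 mod 4 = 3, 28309 mod 4 = 1; sign now +1
(28309/21295) = (7014/21295)   [reduce mod 21295]
7014 = 2^1·3507; (2/21295) = +1 since 21295 mod 8 = 7, so (7014/21295) = (+1)^1·(3507/21295); sign now +1
reciprocity: (3507/21295) = -1·(21295/3507) since 3507 mod 4 = 3, 21295 mod 4 = 3; sign now -1
(21295/3507) = (253/3507)   [reduce mod 3507]
reciprocity: (253/3507) = +1·(3507/253) since 253 mod 4 = 1, 3507 mod 4 = 3; sign now -1
(3507/253) = (218/253)   [reduce mod 253]
218 = 2^1·109; (2/253) = -1 since 253 mod 8 = 5, so (218/253) = (-1)^1·(109/253); sign now +1
reciprocity: (109/253) = +1·(253/109) since 109 mod 4 = 1, 253 mod 4 = 1; sign now +1
(253/109) = (35/109)   [reduce mod 109]
reciprocity: (35/109) = +1·(109/35) since 35 mod 4 = 3, 109 mod 4 = 1; sign now +1
(109/35) = (4/35)   [reduce mod 35]
4 = 2^2·1; (2/35) = -1 since 35 mod 8 = 3, so (4/35) = (-1)^2·(1/35); sign now +1
(1/35) = 1; final value = sign = +1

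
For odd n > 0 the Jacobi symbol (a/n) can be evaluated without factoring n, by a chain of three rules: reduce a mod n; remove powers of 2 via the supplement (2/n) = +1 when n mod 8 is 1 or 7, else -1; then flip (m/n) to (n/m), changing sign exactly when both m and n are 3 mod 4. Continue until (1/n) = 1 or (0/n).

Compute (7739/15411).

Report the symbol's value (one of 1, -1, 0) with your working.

flip (7739/15411) -> (15411/7739): both odd, 7739 mod 4 = 3, 15411 mod 4 = 3, so the flip contributes -1; sign now -1
(15411/7739): 15411 mod 7739 = 7672, so (15411/7739) = (7672/7739)
factor out 2^3: 7672 = 2^3·959; with 7739 mod 8 = 3, (2/7739) = -1; sign now +1; continue with (959/7739)
flip (959/7739) -> (7739/959): both odd, 959 mod 4 = 3, 7739 mod 4 = 3, so the flip contributes -1; sign now -1
(7739/959): 7739 mod 959 = 67, so (7739/959) = (67/959)
flip (67/959) -> (959/67): both odd, 67 mod 4 = 3, 959 mod 4 = 3, so the flip contributes -1; sign now +1
(959/67): 959 mod 67 = 21, so (959/67) = (21/67)
flip (21/67) -> (67/21): both odd, 21 mod 4 = 1, 67 mod 4 = 3, so the flip contributes +1; sign now +1
(67/21): 67 mod 21 = 4, so (67/21) = (4/21)
factor out 2^2: 4 = 2^2·1; with 21 mod 8 = 5, (2/21) = -1; sign now +1; continue with (1/21)
reached (1/21) = 1, so the symbol is +1

1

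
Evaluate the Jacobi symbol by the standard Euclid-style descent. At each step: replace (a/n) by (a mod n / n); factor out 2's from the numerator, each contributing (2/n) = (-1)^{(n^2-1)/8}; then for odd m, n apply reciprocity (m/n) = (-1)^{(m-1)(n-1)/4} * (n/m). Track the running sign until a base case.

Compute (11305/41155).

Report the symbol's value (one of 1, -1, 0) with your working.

flip (11305/41155) -> (41155/11305): both odd, 11305 mod 4 = 1, 41155 mod 4 = 3, so the flip contributes +1; sign now +1
(41155/11305): 41155 mod 11305 = 7240, so (41155/11305) = (7240/11305)
factor out 2^3: 7240 = 2^3·905; with 11305 mod 8 = 1, (2/11305) = +1; sign now +1; continue with (905/11305)
flip (905/11305) -> (11305/905): both odd, 905 mod 4 = 1, 11305 mod 4 = 1, so the flip contributes +1; sign now +1
(11305/905): 11305 mod 905 = 445, so (11305/905) = (445/905)
flip (445/905) -> (905/445): both odd, 445 mod 4 = 1, 905 mod 4 = 1, so the flip contributes +1; sign now +1
(905/445): 905 mod 445 = 15, so (905/445) = (15/445)
flip (15/445) -> (445/15): both odd, 15 mod 4 = 3, 445 mod 4 = 1, so the flip contributes +1; sign now +1
(445/15): 445 mod 15 = 10, so (445/15) = (10/15)
factor out 2^1: 10 = 2^1·5; with 15 mod 8 = 7, (2/15) = +1; sign now +1; continue with (5/15)
flip (5/15) -> (15/5): both odd, 5 mod 4 = 1, 15 mod 4 = 3, so the flip contributes +1; sign now +1
(15/5): 15 mod 5 = 0, so (15/5) = (0/5)
reached (0/5); gcd(a, n) > 1, so (0/5) = 0 and the symbol is 0

0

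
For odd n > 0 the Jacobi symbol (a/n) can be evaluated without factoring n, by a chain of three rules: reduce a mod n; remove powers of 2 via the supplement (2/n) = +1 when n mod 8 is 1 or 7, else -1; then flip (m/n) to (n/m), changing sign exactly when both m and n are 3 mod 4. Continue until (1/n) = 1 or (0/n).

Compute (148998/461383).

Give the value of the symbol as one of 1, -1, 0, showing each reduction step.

factor out 2^1: 148998 = 2^1·74499; with 461383 mod 8 = 7, (2/461383) = +1; sign now +1; continue with (74499/461383)
flip (74499/461383) -> (461383/74499): both odd, 74499 mod 4 = 3, 461383 mod 4 = 3, so the flip contributes -1; sign now -1
(461383/74499): 461383 mod 74499 = 14389, so (461383/74499) = (14389/74499)
flip (14389/74499) -> (74499/14389): both odd, 14389 mod 4 = 1, 74499 mod 4 = 3, so the flip contributes +1; sign now -1
(74499/14389): 74499 mod 14389 = 2554, so (74499/14389) = (2554/14389)
factor out 2^1: 2554 = 2^1·1277; with 14389 mod 8 = 5, (2/14389) = -1; sign now +1; continue with (1277/14389)
flip (1277/14389) -> (14389/1277): both odd, 1277 mod 4 = 1, 14389 mod 4 = 1, so the flip contributes +1; sign now +1
(14389/1277): 14389 mod 1277 = 342, so (14389/1277) = (342/1277)
factor out 2^1: 342 = 2^1·171; with 1277 mod 8 = 5, (2/1277) = -1; sign now -1; continue with (171/1277)
flip (171/1277) -> (1277/171): both odd, 171 mod 4 = 3, 1277 mod 4 = 1, so the flip contributes +1; sign now -1
(1277/171): 1277 mod 171 = 80, so (1277/171) = (80/171)
factor out 2^4: 80 = 2^4·5; with 171 mod 8 = 3, (2/171) = -1; sign now -1; continue with (5/171)
flip (5/171) -> (171/5): both odd, 5 mod 4 = 1, 171 mod 4 = 3, so the flip contributes +1; sign now -1
(171/5): 171 mod 5 = 1, so (171/5) = (1/5)
reached (1/5) = 1, so the symbol is -1

-1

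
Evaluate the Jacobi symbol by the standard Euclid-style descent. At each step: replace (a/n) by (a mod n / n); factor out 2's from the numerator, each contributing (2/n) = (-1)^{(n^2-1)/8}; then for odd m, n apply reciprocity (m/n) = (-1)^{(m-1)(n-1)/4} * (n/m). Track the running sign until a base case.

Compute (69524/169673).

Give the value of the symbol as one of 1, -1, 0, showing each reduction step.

69524 = 2^2·17381; (2/169673) = +1 since 169673 mod 8 = 1, so (69524/169673) = (+1)^2·(17381/169673); sign now +1
reciprocity: (17381/169673) = +1·(169673/17381) since 17381 mod 4 = 1, 169673 mod 4 = 1; sign now +1
(169673/17381) = (13244/17381)   [reduce mod 17381]
13244 = 2^2·3311; (2/17381) = -1 since 17381 mod 8 = 5, so (13244/17381) = (-1)^2·(3311/17381); sign now +1
reciprocity: (3311/17381) = +1·(17381/3311) since 3311 mod 4 = 3, 17381 mod 4 = 1; sign now +1
(17381/3311) = (826/3311)   [reduce mod 3311]
826 = 2^1·413; (2/3311) = +1 since 3311 mod 8 = 7, so (826/3311) = (+1)^1·(413/3311); sign now +1
reciprocity: (413/3311) = +1·(3311/413) since 413 mod 4 = 1, 3311 mod 4 = 3; sign now +1
(3311/413) = (7/413)   [reduce mod 413]
reciprocity: (7/413) = +1·(413/7) since 7 mod 4 = 3, 413 mod 4 = 1; sign now +1
(413/7) = (0/7)   [reduce mod 7]
(0/7) = 0   [gcd(a, n) > 1]; final value = 0

0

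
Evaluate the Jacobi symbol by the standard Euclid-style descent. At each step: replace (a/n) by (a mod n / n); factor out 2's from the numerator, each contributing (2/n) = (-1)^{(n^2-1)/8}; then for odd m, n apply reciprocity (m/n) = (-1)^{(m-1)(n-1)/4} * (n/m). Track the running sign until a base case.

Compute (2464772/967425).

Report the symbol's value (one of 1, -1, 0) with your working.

(2464772/967425): 2464772 mod 967425 = 529922, so (2464772/967425) = (529922/967425)
factor out 2^1: 529922 = 2^1·264961; with 967425 mod 8 = 1, (2/967425) = +1; sign now +1; continue with (264961/967425)
flip (264961/967425) -> (967425/264961): both odd, 264961 mod 4 = 1, 967425 mod 4 = 1, so the flip contributes +1; sign now +1
(967425/264961): 967425 mod 264961 = 172542, so (967425/264961) = (172542/264961)
factor out 2^1: 172542 = 2^1·86271; with 264961 mod 8 = 1, (2/264961) = +1; sign now +1; continue with (86271/264961)
flip (86271/264961) -> (264961/86271): both odd, 86271 mod 4 = 3, 264961 mod 4 = 1, so the flip contributes +1; sign now +1
(264961/86271): 264961 mod 86271 = 6148, so (264961/86271) = (6148/86271)
factor out 2^2: 6148 = 2^2·1537; with 86271 mod 8 = 7, (2/86271) = +1; sign now +1; continue with (1537/86271)
flip (1537/86271) -> (86271/1537): both odd, 1537 mod 4 = 1, 86271 mod 4 = 3, so the flip contributes +1; sign now +1
(86271/1537): 86271 mod 1537 = 199, so (86271/1537) = (199/1537)
flip (199/1537) -> (1537/199): both odd, 199 mod 4 = 3, 1537 mod 4 = 1, so the flip contributes +1; sign now +1
(1537/199): 1537 mod 199 = 144, so (1537/199) = (144/199)
factor out 2^4: 144 = 2^4·9; with 199 mod 8 = 7, (2/199) = +1; sign now +1; continue with (9/199)
flip (9/199) -> (199/9): both odd, 9 mod 4 = 1, 199 mod 4 = 3, so the flip contributes +1; sign now +1
(199/9): 199 mod 9 = 1, so (199/9) = (1/9)
reached (1/9) = 1, so the symbol is +1

1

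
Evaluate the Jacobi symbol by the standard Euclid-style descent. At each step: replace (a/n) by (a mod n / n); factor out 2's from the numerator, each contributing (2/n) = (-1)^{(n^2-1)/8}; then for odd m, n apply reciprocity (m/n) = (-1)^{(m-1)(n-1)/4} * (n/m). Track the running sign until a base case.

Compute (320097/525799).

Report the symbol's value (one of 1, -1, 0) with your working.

1

flip (320097/525799) -> (525799/320097): both odd, 320097 mod 4 = 1, 525799 mod 4 = 3, so the flip contributes +1; sign now +1
(525799/320097): 525799 mod 320097 = 205702, so (525799/320097) = (205702/320097)
factor out 2^1: 205702 = 2^1·102851; with 320097 mod 8 = 1, (2/320097) = +1; sign now +1; continue with (102851/320097)
flip (102851/320097) -> (320097/102851): both odd, 102851 mod 4 = 3, 320097 mod 4 = 1, so the flip contributes +1; sign now +1
(320097/102851): 320097 mod 102851 = 11544, so (320097/102851) = (11544/102851)
factor out 2^3: 11544 = 2^3·1443; with 102851 mod 8 = 3, (2/102851) = -1; sign now -1; continue with (1443/102851)
flip (1443/102851) -> (102851/1443): both odd, 1443 mod 4 = 3, 102851 mod 4 = 3, so the flip contributes -1; sign now +1
(102851/1443): 102851 mod 1443 = 398, so (102851/1443) = (398/1443)
factor out 2^1: 398 = 2^1·199; with 1443 mod 8 = 3, (2/1443) = -1; sign now -1; continue with (199/1443)
flip (199/1443) -> (1443/199): both odd, 199 mod 4 = 3, 1443 mod 4 = 3, so the flip contributes -1; sign now +1
(1443/199): 1443 mod 199 = 50, so (1443/199) = (50/199)
factor out 2^1: 50 = 2^1·25; with 199 mod 8 = 7, (2/199) = +1; sign now +1; continue with (25/199)
flip (25/199) -> (199/25): both odd, 25 mod 4 = 1, 199 mod 4 = 3, so the flip contributes +1; sign now +1
(199/25): 199 mod 25 = 24, so (199/25) = (24/25)
factor out 2^3: 24 = 2^3·3; with 25 mod 8 = 1, (2/25) = +1; sign now +1; continue with (3/25)
flip (3/25) -> (25/3): both odd, 3 mod 4 = 3, 25 mod 4 = 1, so the flip contributes +1; sign now +1
(25/3): 25 mod 3 = 1, so (25/3) = (1/3)
reached (1/3) = 1, so the symbol is +1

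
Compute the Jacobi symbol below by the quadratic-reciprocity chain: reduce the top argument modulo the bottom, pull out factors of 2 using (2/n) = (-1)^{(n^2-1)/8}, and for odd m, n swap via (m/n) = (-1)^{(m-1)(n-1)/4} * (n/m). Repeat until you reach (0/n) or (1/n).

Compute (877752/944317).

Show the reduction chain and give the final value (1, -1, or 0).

877752 = 2^3·109719; (2/944317) = -1 since 944317 mod 8 = 5, so (877752/944317) = (-1)^3·(109719/944317); sign now -1
reciprocity: (109719/944317) = +1·(944317/109719) since 109719 mod 4 = 3, 944317 mod 4 = 1; sign now -1
(944317/109719) = (66565/109719)   [reduce mod 109719]
reciprocity: (66565/109719) = +1·(109719/66565) since 66565 mod 4 = 1, 109719 mod 4 = 3; sign now -1
(109719/66565) = (43154/66565)   [reduce mod 66565]
43154 = 2^1·21577; (2/66565) = -1 since 66565 mod 8 = 5, so (43154/66565) = (-1)^1·(21577/66565); sign now +1
reciprocity: (21577/66565) = +1·(66565/21577) since 21577 mod 4 = 1, 66565 mod 4 = 1; sign now +1
(66565/21577) = (1834/21577)   [reduce mod 21577]
1834 = 2^1·917; (2/21577) = +1 since 21577 mod 8 = 1, so (1834/21577) = (+1)^1·(917/21577); sign now +1
reciprocity: (917/21577) = +1·(21577/917) since 917 mod 4 = 1, 21577 mod 4 = 1; sign now +1
(21577/917) = (486/917)   [reduce mod 917]
486 = 2^1·243; (2/917) = -1 since 917 mod 8 = 5, so (486/917) = (-1)^1·(243/917); sign now -1
reciprocity: (243/917) = +1·(917/243) since 243 mod 4 = 3, 917 mod 4 = 1; sign now -1
(917/243) = (188/243)   [reduce mod 243]
188 = 2^2·47; (2/243) = -1 since 243 mod 8 = 3, so (188/243) = (-1)^2·(47/243); sign now -1
reciprocity: (47/243) = -1·(243/47) since 47 mod 4 = 3, 243 mod 4 = 3; sign now +1
(243/47) = (8/47)   [reduce mod 47]
8 = 2^3·1; (2/47) = +1 since 47 mod 8 = 7, so (8/47) = (+1)^3·(1/47); sign now +1
(1/47) = 1; final value = sign = +1

1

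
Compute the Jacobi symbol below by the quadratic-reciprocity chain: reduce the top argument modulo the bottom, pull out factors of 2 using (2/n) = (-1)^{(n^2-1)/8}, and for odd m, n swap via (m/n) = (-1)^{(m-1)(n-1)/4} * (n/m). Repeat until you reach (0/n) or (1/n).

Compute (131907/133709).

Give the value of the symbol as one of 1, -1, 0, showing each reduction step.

reciprocity: (131907/133709) = +1·(133709/131907) since 131907 mod 4 = 3, 133709 mod 4 = 1; sign now +1
(133709/131907) = (1802/131907)   [reduce mod 131907]
1802 = 2^1·901; (2/131907) = -1 since 131907 mod 8 = 3, so (1802/131907) = (-1)^1·(901/131907); sign now -1
reciprocity: (901/131907) = +1·(131907/901) since 901 mod 4 = 1, 131907 mod 4 = 3; sign now -1
(131907/901) = (361/901)   [reduce mod 901]
reciprocity: (361/901) = +1·(901/361) since 361 mod 4 = 1, 901 mod 4 = 1; sign now -1
(901/361) = (179/361)   [reduce mod 361]
reciprocity: (179/361) = +1·(361/179) since 179 mod 4 = 3, 361 mod 4 = 1; sign now -1
(361/179) = (3/179)   [reduce mod 179]
reciprocity: (3/179) = -1·(179/3) since 3 mod 4 = 3, 179 mod 4 = 3; sign now +1
(179/3) = (2/3)   [reduce mod 3]
2 = 2^1·1; (2/3) = -1 since 3 mod 8 = 3, so (2/3) = (-1)^1·(1/3); sign now -1
(1/3) = 1; final value = sign = -1

-1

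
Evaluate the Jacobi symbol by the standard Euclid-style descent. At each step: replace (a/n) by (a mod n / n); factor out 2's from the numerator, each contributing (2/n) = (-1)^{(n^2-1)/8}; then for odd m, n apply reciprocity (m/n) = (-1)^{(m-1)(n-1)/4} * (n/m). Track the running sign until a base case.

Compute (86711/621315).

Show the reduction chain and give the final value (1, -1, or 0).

1

flip (86711/621315) -> (621315/86711): both odd, 86711 mod 4 = 3, 621315 mod 4 = 3, so the flip contributes -1; sign now -1
(621315/86711): 621315 mod 86711 = 14338, so (621315/86711) = (14338/86711)
factor out 2^1: 14338 = 2^1·7169; with 86711 mod 8 = 7, (2/86711) = +1; sign now -1; continue with (7169/86711)
flip (7169/86711) -> (86711/7169): both odd, 7169 mod 4 = 1, 86711 mod 4 = 3, so the flip contributes +1; sign now -1
(86711/7169): 86711 mod 7169 = 683, so (86711/7169) = (683/7169)
flip (683/7169) -> (7169/683): both odd, 683 mod 4 = 3, 7169 mod 4 = 1, so the flip contributes +1; sign now -1
(7169/683): 7169 mod 683 = 339, so (7169/683) = (339/683)
flip (339/683) -> (683/339): both odd, 339 mod 4 = 3, 683 mod 4 = 3, so the flip contributes -1; sign now +1
(683/339): 683 mod 339 = 5, so (683/339) = (5/339)
flip (5/339) -> (339/5): both odd, 5 mod 4 = 1, 339 mod 4 = 3, so the flip contributes +1; sign now +1
(339/5): 339 mod 5 = 4, so (339/5) = (4/5)
factor out 2^2: 4 = 2^2·1; with 5 mod 8 = 5, (2/5) = -1; sign now +1; continue with (1/5)
reached (1/5) = 1, so the symbol is +1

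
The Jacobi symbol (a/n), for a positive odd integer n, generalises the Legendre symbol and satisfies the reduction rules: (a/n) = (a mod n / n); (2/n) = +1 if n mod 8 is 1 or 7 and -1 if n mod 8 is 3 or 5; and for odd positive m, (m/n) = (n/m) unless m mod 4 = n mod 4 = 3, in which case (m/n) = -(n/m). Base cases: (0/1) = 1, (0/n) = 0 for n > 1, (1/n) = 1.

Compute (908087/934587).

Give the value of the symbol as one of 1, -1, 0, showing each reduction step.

1

reciprocity: (908087/934587) = -1·(934587/908087) since 908087 mod 4 = 3, 934587 mod 4 = 3; sign now -1
(934587/908087) = (26500/908087)   [reduce mod 908087]
26500 = 2^2·6625; (2/908087) = +1 since 908087 mod 8 = 7, so (26500/908087) = (+1)^2·(6625/908087); sign now -1
reciprocity: (6625/908087) = +1·(908087/6625) since 6625 mod 4 = 1, 908087 mod 4 = 3; sign now -1
(908087/6625) = (462/6625)   [reduce mod 6625]
462 = 2^1·231; (2/6625) = +1 since 6625 mod 8 = 1, so (462/6625) = (+1)^1·(231/6625); sign now -1
reciprocity: (231/6625) = +1·(6625/231) since 231 mod 4 = 3, 6625 mod 4 = 1; sign now -1
(6625/231) = (157/231)   [reduce mod 231]
reciprocity: (157/231) = +1·(231/157) since 157 mod 4 = 1, 231 mod 4 = 3; sign now -1
(231/157) = (74/157)   [reduce mod 157]
74 = 2^1·37; (2/157) = -1 since 157 mod 8 = 5, so (74/157) = (-1)^1·(37/157); sign now +1
reciprocity: (37/157) = +1·(157/37) since 37 mod 4 = 1, 157 mod 4 = 1; sign now +1
(157/37) = (9/37)   [reduce mod 37]
reciprocity: (9/37) = +1·(37/9) since 9 mod 4 = 1, 37 mod 4 = 1; sign now +1
(37/9) = (1/9)   [reduce mod 9]
(1/9) = 1; final value = sign = +1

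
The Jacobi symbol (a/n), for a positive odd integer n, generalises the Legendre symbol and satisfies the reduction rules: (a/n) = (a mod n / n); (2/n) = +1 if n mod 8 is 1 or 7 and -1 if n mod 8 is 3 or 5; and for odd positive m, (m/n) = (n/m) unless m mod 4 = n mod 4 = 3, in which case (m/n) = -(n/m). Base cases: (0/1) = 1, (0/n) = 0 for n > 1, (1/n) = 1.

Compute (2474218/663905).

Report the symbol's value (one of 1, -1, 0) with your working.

(2474218/663905) = (482503/663905)   [reduce mod 663905]
reciprocity: (482503/663905) = +1·(663905/482503) since 482503 mod 4 = 3, 663905 mod 4 = 1; sign now +1
(663905/482503) = (181402/482503)   [reduce mod 482503]
181402 = 2^1·90701; (2/482503) = +1 since 482503 mod 8 = 7, so (181402/482503) = (+1)^1·(90701/482503); sign now +1
reciprocity: (90701/482503) = +1·(482503/90701) since 90701 mod 4 = 1, 482503 mod 4 = 3; sign now +1
(482503/90701) = (28998/90701)   [reduce mod 90701]
28998 = 2^1·14499; (2/90701) = -1 since 90701 mod 8 = 5, so (28998/90701) = (-1)^1·(14499/90701); sign now -1
reciprocity: (14499/90701) = +1·(90701/14499) since 14499 mod 4 = 3, 90701 mod 4 = 1; sign now -1
(90701/14499) = (3707/14499)   [reduce mod 14499]
reciprocity: (3707/14499) = -1·(14499/3707) since 3707 mod 4 = 3, 14499 mod 4 = 3; sign now +1
(14499/3707) = (3378/3707)   [reduce mod 3707]
3378 = 2^1·1689; (2/3707) = -1 since 3707 mod 8 = 3, so (3378/3707) = (-1)^1·(1689/3707); sign now -1
reciprocity: (1689/3707) = +1·(3707/1689) since 1689 mod 4 = 1, 3707 mod 4 = 3; sign now -1
(3707/1689) = (329/1689)   [reduce mod 1689]
reciprocity: (329/1689) = +1·(1689/329) since 329 mod 4 = 1, 1689 mod 4 = 1; sign now -1
(1689/329) = (44/329)   [reduce mod 329]
44 = 2^2·11; (2/329) = +1 since 329 mod 8 = 1, so (44/329) = (+1)^2·(11/329); sign now -1
reciprocity: (11/329) = +1·(329/11) since 11 mod 4 = 3, 329 mod 4 = 1; sign now -1
(329/11) = (10/11)   [reduce mod 11]
10 = 2^1·5; (2/11) = -1 since 11 mod 8 = 3, so (10/11) = (-1)^1·(5/11); sign now +1
reciprocity: (5/11) = +1·(11/5) since 5 mod 4 = 1, 11 mod 4 = 3; sign now +1
(11/5) = (1/5)   [reduce mod 5]
(1/5) = 1; final value = sign = +1

1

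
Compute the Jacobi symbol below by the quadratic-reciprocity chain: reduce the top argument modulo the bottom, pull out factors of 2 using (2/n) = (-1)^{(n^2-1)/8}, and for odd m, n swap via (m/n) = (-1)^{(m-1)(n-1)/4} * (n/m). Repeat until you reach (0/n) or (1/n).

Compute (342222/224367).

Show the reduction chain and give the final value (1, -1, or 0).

(342222/224367) = (117855/224367)   [reduce mod 224367]
reciprocity: (117855/224367) = -1·(224367/117855) since 117855 mod 4 = 3, 224367 mod 4 = 3; sign now -1
(224367/117855) = (106512/117855)   [reduce mod 117855]
106512 = 2^4·6657; (2/117855) = +1 since 117855 mod 8 = 7, so (106512/117855) = (+1)^4·(6657/117855); sign now -1
reciprocity: (6657/117855) = +1·(117855/6657) since 6657 mod 4 = 1, 117855 mod 4 = 3; sign now -1
(117855/6657) = (4686/6657)   [reduce mod 6657]
4686 = 2^1·2343; (2/6657) = +1 since 6657 mod 8 = 1, so (4686/6657) = (+1)^1·(2343/6657); sign now -1
reciprocity: (2343/6657) = +1·(6657/2343) since 2343 mod 4 = 3, 6657 mod 4 = 1; sign now -1
(6657/2343) = (1971/2343)   [reduce mod 2343]
reciprocity: (1971/2343) = -1·(2343/1971) since 1971 mod 4 = 3, 2343 mod 4 = 3; sign now +1
(2343/1971) = (372/1971)   [reduce mod 1971]
372 = 2^2·93; (2/1971) = -1 since 1971 mod 8 = 3, so (372/1971) = (-1)^2·(93/1971); sign now +1
reciprocity: (93/1971) = +1·(1971/93) since 93 mod 4 = 1, 1971 mod 4 = 3; sign now +1
(1971/93) = (18/93)   [reduce mod 93]
18 = 2^1·9; (2/93) = -1 since 93 mod 8 = 5, so (18/93) = (-1)^1·(9/93); sign now -1
reciprocity: (9/93) = +1·(93/9) since 9 mod 4 = 1, 93 mod 4 = 1; sign now -1
(93/9) = (3/9)   [reduce mod 9]
reciprocity: (3/9) = +1·(9/3) since 3 mod 4 = 3, 9 mod 4 = 1; sign now -1
(9/3) = (0/3)   [reduce mod 3]
(0/3) = 0   [gcd(a, n) > 1]; final value = 0

0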